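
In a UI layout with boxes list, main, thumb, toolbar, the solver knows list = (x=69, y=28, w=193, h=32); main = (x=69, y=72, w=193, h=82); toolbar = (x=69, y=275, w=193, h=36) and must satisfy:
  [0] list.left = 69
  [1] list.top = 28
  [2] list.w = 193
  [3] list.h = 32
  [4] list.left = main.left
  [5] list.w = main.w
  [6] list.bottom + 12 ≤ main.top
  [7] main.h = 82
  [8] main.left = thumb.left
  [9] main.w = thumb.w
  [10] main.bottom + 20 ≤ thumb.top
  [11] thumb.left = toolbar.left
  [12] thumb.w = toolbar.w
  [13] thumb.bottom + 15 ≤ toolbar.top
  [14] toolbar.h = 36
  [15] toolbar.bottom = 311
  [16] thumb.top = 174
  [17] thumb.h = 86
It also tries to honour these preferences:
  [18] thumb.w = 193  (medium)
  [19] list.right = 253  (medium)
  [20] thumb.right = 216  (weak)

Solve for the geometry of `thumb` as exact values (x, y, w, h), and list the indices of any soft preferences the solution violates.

1. thumb.x = 69  [main.left = thumb.left]
2. thumb.w = 193  [main.w = thumb.w]
3. thumb.y = 174  [thumb.top = 174]
4. thumb.h = 86  [thumb.h = 86]

thumb = (x=69, y=174, w=193, h=86)
violated soft preferences: 19, 20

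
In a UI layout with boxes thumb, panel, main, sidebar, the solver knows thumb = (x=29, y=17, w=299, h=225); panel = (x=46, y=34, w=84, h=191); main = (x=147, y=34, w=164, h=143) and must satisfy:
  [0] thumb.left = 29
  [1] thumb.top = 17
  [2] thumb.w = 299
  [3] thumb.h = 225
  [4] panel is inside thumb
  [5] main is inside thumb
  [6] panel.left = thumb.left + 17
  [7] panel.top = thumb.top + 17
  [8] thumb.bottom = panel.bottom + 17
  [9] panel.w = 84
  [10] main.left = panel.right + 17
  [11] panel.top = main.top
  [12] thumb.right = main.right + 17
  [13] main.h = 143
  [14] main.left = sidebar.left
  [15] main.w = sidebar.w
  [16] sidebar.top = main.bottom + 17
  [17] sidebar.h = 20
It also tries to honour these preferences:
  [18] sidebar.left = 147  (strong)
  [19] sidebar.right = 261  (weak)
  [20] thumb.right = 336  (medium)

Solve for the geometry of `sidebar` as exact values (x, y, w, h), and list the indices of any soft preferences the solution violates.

sidebar = (x=147, y=194, w=164, h=20)
violated soft preferences: 19, 20

1. sidebar.x = 147  [main.left = sidebar.left]
2. sidebar.w = 164  [main.w = sidebar.w]
3. sidebar.y = 194  [sidebar.top = main.bottom + 17]
4. sidebar.h = 20  [sidebar.h = 20]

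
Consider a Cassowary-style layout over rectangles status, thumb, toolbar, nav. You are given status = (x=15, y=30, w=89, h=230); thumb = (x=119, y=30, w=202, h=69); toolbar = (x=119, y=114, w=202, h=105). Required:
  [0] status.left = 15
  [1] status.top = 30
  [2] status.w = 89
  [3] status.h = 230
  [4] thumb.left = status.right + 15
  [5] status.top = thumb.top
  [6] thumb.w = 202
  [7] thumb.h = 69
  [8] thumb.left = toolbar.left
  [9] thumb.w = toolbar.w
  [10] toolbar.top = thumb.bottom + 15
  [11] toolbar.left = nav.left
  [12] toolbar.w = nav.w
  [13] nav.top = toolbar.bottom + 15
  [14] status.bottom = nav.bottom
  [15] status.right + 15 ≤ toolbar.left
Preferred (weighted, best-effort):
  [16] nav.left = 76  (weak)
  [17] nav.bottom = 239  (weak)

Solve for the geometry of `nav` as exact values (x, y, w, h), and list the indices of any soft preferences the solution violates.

1. nav.x = 119  [toolbar.left = nav.left]
2. nav.w = 202  [toolbar.w = nav.w]
3. nav.y = 234  [nav.top = toolbar.bottom + 15]
4. nav.h = 26  [status.bottom = nav.bottom]

nav = (x=119, y=234, w=202, h=26)
violated soft preferences: 16, 17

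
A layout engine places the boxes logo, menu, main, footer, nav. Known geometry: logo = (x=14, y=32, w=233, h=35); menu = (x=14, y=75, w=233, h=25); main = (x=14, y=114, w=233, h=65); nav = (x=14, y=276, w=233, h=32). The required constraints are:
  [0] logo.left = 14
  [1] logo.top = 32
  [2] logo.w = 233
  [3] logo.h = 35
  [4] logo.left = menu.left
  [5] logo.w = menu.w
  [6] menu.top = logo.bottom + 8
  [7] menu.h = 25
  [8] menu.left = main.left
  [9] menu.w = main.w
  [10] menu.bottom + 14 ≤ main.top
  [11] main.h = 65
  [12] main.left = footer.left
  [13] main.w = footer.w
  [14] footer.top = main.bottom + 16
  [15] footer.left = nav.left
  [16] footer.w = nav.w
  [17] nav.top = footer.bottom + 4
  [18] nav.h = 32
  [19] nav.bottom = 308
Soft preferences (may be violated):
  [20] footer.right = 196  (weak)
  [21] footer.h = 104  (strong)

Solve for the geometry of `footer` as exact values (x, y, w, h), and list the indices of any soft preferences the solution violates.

footer = (x=14, y=195, w=233, h=77)
violated soft preferences: 20, 21

1. footer.x = 14  [main.left = footer.left]
2. footer.w = 233  [main.w = footer.w]
3. footer.y = 195  [footer.top = main.bottom + 16]
4. footer.h = 77  [nav.top = footer.bottom + 4]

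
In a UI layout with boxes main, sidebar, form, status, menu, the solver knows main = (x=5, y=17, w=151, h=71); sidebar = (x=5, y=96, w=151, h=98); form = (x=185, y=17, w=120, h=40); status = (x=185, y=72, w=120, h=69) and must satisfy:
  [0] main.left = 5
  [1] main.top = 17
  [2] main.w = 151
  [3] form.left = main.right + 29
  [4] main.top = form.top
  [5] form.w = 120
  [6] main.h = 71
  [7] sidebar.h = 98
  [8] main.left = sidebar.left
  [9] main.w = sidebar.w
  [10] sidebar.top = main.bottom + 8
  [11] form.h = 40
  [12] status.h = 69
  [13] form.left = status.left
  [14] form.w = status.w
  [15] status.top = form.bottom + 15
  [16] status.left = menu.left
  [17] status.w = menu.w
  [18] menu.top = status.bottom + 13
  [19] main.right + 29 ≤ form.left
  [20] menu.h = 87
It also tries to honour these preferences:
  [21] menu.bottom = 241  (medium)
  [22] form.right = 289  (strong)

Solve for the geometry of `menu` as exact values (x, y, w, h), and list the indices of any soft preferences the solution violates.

1. menu.x = 185  [status.left = menu.left]
2. menu.w = 120  [status.w = menu.w]
3. menu.y = 154  [menu.top = status.bottom + 13]
4. menu.h = 87  [menu.h = 87]

menu = (x=185, y=154, w=120, h=87)
violated soft preferences: 22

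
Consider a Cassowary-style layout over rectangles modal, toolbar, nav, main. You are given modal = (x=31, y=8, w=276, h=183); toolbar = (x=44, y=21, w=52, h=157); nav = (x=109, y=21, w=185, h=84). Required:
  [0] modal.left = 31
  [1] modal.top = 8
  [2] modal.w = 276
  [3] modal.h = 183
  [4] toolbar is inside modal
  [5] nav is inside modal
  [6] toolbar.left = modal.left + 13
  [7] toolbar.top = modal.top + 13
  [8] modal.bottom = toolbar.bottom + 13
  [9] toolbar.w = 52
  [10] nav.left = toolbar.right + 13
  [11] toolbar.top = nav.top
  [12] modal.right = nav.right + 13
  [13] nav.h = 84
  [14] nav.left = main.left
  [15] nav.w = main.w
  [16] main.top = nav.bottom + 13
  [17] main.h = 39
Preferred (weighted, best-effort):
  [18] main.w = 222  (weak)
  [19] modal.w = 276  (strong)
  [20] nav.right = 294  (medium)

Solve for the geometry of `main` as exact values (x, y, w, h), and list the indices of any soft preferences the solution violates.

main = (x=109, y=118, w=185, h=39)
violated soft preferences: 18

1. main.x = 109  [nav.left = main.left]
2. main.w = 185  [nav.w = main.w]
3. main.y = 118  [main.top = nav.bottom + 13]
4. main.h = 39  [main.h = 39]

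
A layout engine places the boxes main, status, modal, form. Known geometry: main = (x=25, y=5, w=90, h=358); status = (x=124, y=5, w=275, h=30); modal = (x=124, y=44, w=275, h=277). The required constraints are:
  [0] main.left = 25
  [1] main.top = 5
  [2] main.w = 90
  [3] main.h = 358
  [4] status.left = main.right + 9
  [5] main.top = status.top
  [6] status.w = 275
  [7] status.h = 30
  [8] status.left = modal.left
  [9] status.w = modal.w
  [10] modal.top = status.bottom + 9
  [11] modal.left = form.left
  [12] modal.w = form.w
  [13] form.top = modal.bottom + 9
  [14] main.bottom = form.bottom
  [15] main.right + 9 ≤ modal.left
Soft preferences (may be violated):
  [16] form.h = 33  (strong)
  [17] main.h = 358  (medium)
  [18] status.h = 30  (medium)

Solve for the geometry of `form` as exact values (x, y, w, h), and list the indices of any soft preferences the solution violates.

form = (x=124, y=330, w=275, h=33)
violated soft preferences: none

1. form.x = 124  [modal.left = form.left]
2. form.w = 275  [modal.w = form.w]
3. form.y = 330  [form.top = modal.bottom + 9]
4. form.h = 33  [main.bottom = form.bottom]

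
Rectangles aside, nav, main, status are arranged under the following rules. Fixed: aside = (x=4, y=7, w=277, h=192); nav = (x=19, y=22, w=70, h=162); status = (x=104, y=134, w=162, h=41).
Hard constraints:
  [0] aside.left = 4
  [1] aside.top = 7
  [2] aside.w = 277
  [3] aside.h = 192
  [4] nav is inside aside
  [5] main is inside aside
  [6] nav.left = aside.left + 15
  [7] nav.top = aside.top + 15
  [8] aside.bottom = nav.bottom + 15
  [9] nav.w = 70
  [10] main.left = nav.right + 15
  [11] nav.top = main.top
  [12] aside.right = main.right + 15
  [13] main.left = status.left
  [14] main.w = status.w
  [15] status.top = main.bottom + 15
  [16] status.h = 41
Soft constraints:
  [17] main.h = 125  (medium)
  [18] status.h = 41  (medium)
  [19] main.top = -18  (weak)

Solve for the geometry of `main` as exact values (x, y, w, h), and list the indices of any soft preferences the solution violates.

1. main.x = 104  [main.left = nav.right + 15]
2. main.y = 22  [nav.top = main.top]
3. main.w = 162  [aside.right = main.right + 15]
4. main.h = 97  [status.top = main.bottom + 15]

main = (x=104, y=22, w=162, h=97)
violated soft preferences: 17, 19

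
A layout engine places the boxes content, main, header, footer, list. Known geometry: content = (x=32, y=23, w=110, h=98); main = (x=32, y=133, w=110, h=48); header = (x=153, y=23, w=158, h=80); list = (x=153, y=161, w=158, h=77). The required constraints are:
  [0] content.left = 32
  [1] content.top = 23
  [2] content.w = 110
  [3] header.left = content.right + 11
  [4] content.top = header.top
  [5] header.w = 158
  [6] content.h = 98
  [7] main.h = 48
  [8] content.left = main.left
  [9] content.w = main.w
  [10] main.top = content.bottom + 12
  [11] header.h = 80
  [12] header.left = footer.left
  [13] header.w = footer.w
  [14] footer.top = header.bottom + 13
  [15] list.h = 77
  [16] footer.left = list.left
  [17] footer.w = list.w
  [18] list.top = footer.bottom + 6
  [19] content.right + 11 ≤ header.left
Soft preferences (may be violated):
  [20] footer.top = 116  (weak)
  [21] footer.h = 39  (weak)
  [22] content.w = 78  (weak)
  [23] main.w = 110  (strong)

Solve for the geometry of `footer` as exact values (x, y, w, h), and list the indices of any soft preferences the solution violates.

footer = (x=153, y=116, w=158, h=39)
violated soft preferences: 22

1. footer.x = 153  [header.left = footer.left]
2. footer.w = 158  [header.w = footer.w]
3. footer.y = 116  [footer.top = header.bottom + 13]
4. footer.h = 39  [list.top = footer.bottom + 6]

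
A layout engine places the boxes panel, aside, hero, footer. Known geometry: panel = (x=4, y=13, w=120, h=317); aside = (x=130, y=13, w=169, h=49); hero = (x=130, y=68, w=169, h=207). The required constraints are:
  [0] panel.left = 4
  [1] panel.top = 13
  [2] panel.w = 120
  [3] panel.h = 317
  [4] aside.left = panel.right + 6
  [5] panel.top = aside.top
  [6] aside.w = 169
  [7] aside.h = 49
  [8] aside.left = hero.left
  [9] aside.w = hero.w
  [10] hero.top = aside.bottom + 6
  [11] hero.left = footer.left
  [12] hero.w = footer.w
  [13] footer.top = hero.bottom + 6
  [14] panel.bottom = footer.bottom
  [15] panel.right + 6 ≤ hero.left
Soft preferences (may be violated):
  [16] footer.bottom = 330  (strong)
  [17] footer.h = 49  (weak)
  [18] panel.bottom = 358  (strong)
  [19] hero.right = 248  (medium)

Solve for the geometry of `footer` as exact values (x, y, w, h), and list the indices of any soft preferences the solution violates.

footer = (x=130, y=281, w=169, h=49)
violated soft preferences: 18, 19

1. footer.x = 130  [hero.left = footer.left]
2. footer.w = 169  [hero.w = footer.w]
3. footer.y = 281  [footer.top = hero.bottom + 6]
4. footer.h = 49  [panel.bottom = footer.bottom]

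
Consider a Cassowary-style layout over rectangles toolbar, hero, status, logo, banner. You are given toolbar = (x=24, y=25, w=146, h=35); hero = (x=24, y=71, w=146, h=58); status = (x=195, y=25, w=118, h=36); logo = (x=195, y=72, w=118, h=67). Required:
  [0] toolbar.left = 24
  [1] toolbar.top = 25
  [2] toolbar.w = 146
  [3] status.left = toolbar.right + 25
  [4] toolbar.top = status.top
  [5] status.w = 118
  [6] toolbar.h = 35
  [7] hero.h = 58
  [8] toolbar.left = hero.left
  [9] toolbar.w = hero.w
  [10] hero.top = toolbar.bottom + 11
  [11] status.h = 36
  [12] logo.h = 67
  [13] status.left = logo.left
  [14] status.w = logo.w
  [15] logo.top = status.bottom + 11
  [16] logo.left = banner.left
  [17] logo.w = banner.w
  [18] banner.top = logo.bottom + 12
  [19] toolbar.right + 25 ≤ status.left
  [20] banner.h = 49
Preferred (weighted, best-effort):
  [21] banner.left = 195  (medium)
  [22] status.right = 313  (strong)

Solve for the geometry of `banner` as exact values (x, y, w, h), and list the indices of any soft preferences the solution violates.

banner = (x=195, y=151, w=118, h=49)
violated soft preferences: none

1. banner.x = 195  [logo.left = banner.left]
2. banner.w = 118  [logo.w = banner.w]
3. banner.y = 151  [banner.top = logo.bottom + 12]
4. banner.h = 49  [banner.h = 49]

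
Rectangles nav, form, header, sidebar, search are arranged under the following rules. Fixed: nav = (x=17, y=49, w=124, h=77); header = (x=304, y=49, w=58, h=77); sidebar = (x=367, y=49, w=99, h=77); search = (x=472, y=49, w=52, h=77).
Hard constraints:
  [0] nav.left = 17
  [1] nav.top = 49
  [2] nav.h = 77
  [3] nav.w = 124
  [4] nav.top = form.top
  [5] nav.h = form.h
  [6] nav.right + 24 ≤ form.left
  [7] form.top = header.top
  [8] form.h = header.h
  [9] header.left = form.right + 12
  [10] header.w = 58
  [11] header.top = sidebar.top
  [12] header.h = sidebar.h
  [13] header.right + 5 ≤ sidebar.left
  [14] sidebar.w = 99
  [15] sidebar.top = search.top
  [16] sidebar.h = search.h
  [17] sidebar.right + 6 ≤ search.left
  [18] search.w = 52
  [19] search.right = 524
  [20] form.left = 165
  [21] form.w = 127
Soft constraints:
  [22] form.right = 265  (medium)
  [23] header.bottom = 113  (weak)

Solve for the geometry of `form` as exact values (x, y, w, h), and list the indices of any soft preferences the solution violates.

form = (x=165, y=49, w=127, h=77)
violated soft preferences: 22, 23

1. form.y = 49  [nav.top = form.top]
2. form.h = 77  [nav.h = form.h]
3. form.x = 165  [form.left = 165]
4. form.w = 127  [form.w = 127]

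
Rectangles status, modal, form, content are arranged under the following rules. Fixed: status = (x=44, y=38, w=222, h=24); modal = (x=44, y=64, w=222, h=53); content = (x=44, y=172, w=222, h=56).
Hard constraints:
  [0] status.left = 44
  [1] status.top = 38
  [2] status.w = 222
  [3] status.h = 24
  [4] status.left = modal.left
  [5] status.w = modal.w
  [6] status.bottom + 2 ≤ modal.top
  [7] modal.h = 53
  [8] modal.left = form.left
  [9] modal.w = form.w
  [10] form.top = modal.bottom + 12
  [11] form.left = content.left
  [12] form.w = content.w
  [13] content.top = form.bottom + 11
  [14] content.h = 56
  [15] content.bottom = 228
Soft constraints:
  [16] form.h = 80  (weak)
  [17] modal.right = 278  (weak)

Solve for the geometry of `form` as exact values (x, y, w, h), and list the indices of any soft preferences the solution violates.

1. form.x = 44  [modal.left = form.left]
2. form.w = 222  [modal.w = form.w]
3. form.y = 129  [form.top = modal.bottom + 12]
4. form.h = 32  [content.top = form.bottom + 11]

form = (x=44, y=129, w=222, h=32)
violated soft preferences: 16, 17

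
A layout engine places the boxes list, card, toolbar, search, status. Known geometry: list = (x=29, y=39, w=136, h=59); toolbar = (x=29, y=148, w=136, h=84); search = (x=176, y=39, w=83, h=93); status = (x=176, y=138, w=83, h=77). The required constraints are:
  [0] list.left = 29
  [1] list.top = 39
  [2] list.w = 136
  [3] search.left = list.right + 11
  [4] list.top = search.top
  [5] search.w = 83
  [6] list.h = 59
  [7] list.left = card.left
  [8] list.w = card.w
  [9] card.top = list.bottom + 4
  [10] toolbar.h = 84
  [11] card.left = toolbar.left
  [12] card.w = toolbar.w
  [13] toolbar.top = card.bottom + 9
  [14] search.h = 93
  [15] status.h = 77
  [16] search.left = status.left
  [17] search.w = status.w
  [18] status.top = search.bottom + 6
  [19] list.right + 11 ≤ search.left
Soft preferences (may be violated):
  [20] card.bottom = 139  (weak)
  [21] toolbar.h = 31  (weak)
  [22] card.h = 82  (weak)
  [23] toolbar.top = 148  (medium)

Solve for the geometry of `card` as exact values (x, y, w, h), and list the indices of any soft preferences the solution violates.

1. card.x = 29  [list.left = card.left]
2. card.w = 136  [list.w = card.w]
3. card.y = 102  [card.top = list.bottom + 4]
4. card.h = 37  [toolbar.top = card.bottom + 9]

card = (x=29, y=102, w=136, h=37)
violated soft preferences: 21, 22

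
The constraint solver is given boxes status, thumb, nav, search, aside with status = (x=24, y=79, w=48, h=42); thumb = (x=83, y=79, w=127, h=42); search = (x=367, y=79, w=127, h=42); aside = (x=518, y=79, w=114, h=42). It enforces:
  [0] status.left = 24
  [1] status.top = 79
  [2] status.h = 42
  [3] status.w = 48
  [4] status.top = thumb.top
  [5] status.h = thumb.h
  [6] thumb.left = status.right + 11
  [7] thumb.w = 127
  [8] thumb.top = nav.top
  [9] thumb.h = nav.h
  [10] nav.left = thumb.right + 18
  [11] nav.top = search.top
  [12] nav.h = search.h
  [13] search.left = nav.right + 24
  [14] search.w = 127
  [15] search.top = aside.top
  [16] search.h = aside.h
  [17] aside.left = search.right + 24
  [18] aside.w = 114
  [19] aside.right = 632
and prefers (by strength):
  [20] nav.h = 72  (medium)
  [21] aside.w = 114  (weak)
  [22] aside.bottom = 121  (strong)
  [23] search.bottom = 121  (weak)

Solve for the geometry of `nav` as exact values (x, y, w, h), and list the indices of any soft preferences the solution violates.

nav = (x=228, y=79, w=115, h=42)
violated soft preferences: 20

1. nav.y = 79  [thumb.top = nav.top]
2. nav.h = 42  [thumb.h = nav.h]
3. nav.x = 228  [nav.left = thumb.right + 18]
4. nav.w = 115  [search.left = nav.right + 24]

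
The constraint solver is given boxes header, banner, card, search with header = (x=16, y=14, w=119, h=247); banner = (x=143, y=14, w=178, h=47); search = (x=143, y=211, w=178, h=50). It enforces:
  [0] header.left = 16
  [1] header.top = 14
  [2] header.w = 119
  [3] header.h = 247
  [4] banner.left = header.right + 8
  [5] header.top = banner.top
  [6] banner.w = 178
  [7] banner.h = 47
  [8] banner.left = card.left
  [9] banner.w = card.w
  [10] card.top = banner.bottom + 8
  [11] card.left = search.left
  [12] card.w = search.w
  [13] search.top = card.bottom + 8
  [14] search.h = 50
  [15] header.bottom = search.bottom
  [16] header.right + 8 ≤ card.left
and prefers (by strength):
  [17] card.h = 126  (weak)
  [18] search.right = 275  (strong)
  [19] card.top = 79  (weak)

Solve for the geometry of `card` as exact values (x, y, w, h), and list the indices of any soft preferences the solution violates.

1. card.x = 143  [banner.left = card.left]
2. card.w = 178  [banner.w = card.w]
3. card.y = 69  [card.top = banner.bottom + 8]
4. card.h = 134  [search.top = card.bottom + 8]

card = (x=143, y=69, w=178, h=134)
violated soft preferences: 17, 18, 19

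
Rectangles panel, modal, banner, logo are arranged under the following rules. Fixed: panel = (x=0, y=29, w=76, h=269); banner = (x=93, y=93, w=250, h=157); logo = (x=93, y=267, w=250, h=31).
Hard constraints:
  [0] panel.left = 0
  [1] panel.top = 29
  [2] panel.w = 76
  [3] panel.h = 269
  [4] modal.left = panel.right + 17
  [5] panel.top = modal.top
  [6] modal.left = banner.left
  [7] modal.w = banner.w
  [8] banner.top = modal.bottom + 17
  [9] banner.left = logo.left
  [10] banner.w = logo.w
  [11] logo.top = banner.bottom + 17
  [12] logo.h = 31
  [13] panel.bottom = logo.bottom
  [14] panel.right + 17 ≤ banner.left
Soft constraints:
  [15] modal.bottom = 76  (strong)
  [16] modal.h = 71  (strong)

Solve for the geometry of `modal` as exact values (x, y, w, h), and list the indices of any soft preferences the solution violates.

1. modal.x = 93  [modal.left = panel.right + 17]
2. modal.y = 29  [panel.top = modal.top]
3. modal.w = 250  [modal.w = banner.w]
4. modal.h = 47  [banner.top = modal.bottom + 17]

modal = (x=93, y=29, w=250, h=47)
violated soft preferences: 16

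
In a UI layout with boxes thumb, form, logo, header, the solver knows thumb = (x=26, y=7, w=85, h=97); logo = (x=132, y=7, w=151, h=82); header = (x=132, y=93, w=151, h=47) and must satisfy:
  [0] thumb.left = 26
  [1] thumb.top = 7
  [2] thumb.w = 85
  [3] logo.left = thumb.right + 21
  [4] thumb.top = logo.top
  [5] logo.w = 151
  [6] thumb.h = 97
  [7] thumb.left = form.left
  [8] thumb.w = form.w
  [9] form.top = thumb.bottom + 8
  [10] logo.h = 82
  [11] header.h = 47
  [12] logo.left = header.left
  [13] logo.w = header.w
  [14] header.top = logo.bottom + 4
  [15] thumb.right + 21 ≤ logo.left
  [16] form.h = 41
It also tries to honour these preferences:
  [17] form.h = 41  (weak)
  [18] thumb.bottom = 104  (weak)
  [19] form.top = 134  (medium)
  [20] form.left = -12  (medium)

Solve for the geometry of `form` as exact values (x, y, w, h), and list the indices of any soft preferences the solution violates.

form = (x=26, y=112, w=85, h=41)
violated soft preferences: 19, 20

1. form.x = 26  [thumb.left = form.left]
2. form.w = 85  [thumb.w = form.w]
3. form.y = 112  [form.top = thumb.bottom + 8]
4. form.h = 41  [form.h = 41]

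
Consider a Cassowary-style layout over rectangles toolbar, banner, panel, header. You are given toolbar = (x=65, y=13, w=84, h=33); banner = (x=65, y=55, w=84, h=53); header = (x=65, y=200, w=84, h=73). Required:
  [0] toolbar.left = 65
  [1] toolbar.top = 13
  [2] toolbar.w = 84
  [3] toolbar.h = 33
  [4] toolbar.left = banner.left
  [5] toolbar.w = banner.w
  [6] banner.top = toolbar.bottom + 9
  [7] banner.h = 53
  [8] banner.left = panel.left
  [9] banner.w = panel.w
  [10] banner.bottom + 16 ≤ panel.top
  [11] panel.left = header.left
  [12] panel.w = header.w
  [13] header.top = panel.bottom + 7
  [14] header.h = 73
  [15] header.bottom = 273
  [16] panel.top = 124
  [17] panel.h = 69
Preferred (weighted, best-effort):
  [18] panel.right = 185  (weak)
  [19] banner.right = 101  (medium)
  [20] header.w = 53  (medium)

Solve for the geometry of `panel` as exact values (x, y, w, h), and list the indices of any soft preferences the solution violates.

panel = (x=65, y=124, w=84, h=69)
violated soft preferences: 18, 19, 20

1. panel.x = 65  [banner.left = panel.left]
2. panel.w = 84  [banner.w = panel.w]
3. panel.y = 124  [panel.top = 124]
4. panel.h = 69  [panel.h = 69]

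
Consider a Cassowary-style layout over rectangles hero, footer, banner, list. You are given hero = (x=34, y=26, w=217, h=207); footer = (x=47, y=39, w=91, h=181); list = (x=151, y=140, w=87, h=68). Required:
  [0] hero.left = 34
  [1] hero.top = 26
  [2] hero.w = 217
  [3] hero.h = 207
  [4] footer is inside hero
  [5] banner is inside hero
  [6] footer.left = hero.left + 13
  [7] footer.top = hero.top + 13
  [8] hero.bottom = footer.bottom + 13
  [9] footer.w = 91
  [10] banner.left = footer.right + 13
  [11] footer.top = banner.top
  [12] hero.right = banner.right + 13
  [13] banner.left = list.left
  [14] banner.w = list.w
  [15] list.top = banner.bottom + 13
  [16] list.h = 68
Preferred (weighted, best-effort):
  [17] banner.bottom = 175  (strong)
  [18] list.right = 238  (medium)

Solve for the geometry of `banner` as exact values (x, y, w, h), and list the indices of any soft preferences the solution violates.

banner = (x=151, y=39, w=87, h=88)
violated soft preferences: 17

1. banner.x = 151  [banner.left = footer.right + 13]
2. banner.y = 39  [footer.top = banner.top]
3. banner.w = 87  [hero.right = banner.right + 13]
4. banner.h = 88  [list.top = banner.bottom + 13]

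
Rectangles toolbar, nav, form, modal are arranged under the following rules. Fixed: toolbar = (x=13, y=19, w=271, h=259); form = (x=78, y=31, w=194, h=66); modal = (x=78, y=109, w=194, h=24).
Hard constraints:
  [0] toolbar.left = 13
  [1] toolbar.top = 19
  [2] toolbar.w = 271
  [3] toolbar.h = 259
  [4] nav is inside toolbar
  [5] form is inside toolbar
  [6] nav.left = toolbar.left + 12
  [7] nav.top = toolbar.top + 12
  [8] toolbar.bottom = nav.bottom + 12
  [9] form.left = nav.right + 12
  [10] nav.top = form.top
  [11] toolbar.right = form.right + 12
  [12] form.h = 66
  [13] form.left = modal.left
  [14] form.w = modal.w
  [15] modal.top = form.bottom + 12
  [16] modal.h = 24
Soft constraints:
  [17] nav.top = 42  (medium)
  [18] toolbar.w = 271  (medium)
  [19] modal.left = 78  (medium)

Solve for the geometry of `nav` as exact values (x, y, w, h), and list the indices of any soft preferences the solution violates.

1. nav.x = 25  [nav.left = toolbar.left + 12]
2. nav.y = 31  [nav.top = toolbar.top + 12]
3. nav.h = 235  [toolbar.bottom = nav.bottom + 12]
4. nav.w = 41  [form.left = nav.right + 12]

nav = (x=25, y=31, w=41, h=235)
violated soft preferences: 17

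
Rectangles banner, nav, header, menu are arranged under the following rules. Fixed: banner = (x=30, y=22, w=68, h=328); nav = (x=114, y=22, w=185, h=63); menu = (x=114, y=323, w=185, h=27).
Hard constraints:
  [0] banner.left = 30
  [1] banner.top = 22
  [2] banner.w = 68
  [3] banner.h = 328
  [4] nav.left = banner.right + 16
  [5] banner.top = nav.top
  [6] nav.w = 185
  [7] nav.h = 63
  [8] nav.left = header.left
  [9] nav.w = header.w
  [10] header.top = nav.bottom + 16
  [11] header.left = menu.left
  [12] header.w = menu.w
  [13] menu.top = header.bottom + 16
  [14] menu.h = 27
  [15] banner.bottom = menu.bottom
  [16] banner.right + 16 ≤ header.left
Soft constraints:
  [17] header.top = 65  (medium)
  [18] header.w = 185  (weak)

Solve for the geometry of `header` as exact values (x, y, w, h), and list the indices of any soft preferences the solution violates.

1. header.x = 114  [nav.left = header.left]
2. header.w = 185  [nav.w = header.w]
3. header.y = 101  [header.top = nav.bottom + 16]
4. header.h = 206  [menu.top = header.bottom + 16]

header = (x=114, y=101, w=185, h=206)
violated soft preferences: 17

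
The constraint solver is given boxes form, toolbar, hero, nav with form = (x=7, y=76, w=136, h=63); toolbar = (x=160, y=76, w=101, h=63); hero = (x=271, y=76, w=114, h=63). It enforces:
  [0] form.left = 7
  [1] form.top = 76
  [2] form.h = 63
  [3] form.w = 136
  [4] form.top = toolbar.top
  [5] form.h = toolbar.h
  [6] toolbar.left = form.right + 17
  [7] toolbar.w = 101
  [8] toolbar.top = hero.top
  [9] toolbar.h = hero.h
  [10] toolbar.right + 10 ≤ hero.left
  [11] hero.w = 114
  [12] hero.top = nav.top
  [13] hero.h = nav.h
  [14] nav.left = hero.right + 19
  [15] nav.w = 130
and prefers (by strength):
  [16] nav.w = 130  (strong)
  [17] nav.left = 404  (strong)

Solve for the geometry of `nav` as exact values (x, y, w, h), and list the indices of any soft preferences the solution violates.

1. nav.y = 76  [hero.top = nav.top]
2. nav.h = 63  [hero.h = nav.h]
3. nav.x = 404  [nav.left = hero.right + 19]
4. nav.w = 130  [nav.w = 130]

nav = (x=404, y=76, w=130, h=63)
violated soft preferences: none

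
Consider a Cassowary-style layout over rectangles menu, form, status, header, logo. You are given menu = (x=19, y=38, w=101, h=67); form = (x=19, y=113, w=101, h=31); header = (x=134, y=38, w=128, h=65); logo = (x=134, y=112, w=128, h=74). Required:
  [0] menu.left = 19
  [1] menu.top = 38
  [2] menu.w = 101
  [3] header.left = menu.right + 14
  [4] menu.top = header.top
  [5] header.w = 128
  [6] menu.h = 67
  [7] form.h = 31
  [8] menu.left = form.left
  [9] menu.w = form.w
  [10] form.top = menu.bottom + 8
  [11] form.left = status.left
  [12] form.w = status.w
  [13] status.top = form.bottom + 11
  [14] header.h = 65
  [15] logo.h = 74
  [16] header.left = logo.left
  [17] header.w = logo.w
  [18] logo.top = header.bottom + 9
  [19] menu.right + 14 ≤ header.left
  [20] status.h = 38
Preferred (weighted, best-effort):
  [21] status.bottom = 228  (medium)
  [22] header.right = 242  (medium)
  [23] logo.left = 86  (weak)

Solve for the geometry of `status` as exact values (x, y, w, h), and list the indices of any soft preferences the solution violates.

status = (x=19, y=155, w=101, h=38)
violated soft preferences: 21, 22, 23

1. status.x = 19  [form.left = status.left]
2. status.w = 101  [form.w = status.w]
3. status.y = 155  [status.top = form.bottom + 11]
4. status.h = 38  [status.h = 38]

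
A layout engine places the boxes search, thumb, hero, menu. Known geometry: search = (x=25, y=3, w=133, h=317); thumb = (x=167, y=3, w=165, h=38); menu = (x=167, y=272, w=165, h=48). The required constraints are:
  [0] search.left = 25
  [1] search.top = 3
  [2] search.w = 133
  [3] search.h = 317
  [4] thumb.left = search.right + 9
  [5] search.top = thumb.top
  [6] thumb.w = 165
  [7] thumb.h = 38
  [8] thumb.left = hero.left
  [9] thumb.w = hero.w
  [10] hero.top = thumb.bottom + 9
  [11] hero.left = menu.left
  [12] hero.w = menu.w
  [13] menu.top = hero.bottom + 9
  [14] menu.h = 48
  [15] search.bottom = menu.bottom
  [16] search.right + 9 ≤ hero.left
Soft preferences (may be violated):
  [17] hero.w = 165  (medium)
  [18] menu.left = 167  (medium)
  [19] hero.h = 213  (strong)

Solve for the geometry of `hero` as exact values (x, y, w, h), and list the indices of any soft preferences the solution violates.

hero = (x=167, y=50, w=165, h=213)
violated soft preferences: none

1. hero.x = 167  [thumb.left = hero.left]
2. hero.w = 165  [thumb.w = hero.w]
3. hero.y = 50  [hero.top = thumb.bottom + 9]
4. hero.h = 213  [menu.top = hero.bottom + 9]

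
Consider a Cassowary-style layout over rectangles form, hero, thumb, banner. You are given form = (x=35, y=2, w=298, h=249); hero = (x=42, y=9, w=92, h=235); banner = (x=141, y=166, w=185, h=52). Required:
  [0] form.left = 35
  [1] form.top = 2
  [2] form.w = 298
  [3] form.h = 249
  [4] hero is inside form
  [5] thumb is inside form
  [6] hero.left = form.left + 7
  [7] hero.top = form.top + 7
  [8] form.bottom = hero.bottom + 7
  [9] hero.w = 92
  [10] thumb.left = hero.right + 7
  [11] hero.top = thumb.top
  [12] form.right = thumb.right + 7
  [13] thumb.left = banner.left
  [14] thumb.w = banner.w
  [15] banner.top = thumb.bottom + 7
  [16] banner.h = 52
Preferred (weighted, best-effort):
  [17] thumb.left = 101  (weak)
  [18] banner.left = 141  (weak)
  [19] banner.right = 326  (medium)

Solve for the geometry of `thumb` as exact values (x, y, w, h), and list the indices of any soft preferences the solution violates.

thumb = (x=141, y=9, w=185, h=150)
violated soft preferences: 17

1. thumb.x = 141  [thumb.left = hero.right + 7]
2. thumb.y = 9  [hero.top = thumb.top]
3. thumb.w = 185  [form.right = thumb.right + 7]
4. thumb.h = 150  [banner.top = thumb.bottom + 7]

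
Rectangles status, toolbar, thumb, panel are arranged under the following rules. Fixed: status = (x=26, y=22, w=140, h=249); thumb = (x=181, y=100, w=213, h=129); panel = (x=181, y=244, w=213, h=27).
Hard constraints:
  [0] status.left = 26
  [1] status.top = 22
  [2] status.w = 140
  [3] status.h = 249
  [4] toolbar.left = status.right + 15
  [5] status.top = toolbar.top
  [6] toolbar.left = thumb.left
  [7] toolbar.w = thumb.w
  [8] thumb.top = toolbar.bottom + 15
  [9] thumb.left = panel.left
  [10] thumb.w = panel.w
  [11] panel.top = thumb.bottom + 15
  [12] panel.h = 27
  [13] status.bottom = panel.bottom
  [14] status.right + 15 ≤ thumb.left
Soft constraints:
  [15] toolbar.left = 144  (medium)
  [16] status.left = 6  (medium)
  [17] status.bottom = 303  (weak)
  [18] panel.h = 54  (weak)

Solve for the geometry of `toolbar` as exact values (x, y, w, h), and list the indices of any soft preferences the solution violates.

1. toolbar.x = 181  [toolbar.left = status.right + 15]
2. toolbar.y = 22  [status.top = toolbar.top]
3. toolbar.w = 213  [toolbar.w = thumb.w]
4. toolbar.h = 63  [thumb.top = toolbar.bottom + 15]

toolbar = (x=181, y=22, w=213, h=63)
violated soft preferences: 15, 16, 17, 18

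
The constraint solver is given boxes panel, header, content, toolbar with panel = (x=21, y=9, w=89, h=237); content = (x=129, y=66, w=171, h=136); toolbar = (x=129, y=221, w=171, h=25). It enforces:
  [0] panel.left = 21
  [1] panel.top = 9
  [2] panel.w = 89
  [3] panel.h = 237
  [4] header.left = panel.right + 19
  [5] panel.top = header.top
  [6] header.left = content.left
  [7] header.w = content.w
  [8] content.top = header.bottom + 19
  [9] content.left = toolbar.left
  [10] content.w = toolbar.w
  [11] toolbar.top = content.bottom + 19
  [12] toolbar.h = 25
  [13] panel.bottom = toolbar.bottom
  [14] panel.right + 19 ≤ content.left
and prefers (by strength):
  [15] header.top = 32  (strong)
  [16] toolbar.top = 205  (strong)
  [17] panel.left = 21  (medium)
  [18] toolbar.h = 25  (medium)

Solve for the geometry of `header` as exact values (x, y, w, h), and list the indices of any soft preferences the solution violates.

header = (x=129, y=9, w=171, h=38)
violated soft preferences: 15, 16

1. header.x = 129  [header.left = panel.right + 19]
2. header.y = 9  [panel.top = header.top]
3. header.w = 171  [header.w = content.w]
4. header.h = 38  [content.top = header.bottom + 19]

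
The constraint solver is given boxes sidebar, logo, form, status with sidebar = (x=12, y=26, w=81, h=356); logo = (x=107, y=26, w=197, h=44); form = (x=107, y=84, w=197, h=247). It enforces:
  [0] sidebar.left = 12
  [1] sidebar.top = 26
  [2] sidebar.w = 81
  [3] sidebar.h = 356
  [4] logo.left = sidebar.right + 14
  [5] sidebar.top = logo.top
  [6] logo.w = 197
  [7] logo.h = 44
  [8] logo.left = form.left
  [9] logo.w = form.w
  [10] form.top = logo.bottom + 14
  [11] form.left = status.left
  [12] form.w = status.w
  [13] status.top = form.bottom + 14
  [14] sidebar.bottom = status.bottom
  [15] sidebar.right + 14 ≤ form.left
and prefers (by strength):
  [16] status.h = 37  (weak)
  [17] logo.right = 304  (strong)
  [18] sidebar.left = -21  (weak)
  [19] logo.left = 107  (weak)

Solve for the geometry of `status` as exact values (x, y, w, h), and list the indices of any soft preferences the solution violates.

1. status.x = 107  [form.left = status.left]
2. status.w = 197  [form.w = status.w]
3. status.y = 345  [status.top = form.bottom + 14]
4. status.h = 37  [sidebar.bottom = status.bottom]

status = (x=107, y=345, w=197, h=37)
violated soft preferences: 18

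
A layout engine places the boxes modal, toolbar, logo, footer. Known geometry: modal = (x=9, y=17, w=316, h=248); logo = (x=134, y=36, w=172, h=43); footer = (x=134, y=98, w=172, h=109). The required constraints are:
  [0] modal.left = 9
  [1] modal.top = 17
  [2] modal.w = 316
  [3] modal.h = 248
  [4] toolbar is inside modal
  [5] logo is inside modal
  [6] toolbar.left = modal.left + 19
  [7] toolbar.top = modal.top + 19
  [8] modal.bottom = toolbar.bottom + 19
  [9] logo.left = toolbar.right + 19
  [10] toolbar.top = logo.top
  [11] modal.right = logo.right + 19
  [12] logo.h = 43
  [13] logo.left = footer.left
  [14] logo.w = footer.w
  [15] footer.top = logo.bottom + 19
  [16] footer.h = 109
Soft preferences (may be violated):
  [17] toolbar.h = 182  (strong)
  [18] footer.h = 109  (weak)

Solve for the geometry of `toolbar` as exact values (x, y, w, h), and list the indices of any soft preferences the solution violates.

toolbar = (x=28, y=36, w=87, h=210)
violated soft preferences: 17

1. toolbar.x = 28  [toolbar.left = modal.left + 19]
2. toolbar.y = 36  [toolbar.top = modal.top + 19]
3. toolbar.h = 210  [modal.bottom = toolbar.bottom + 19]
4. toolbar.w = 87  [logo.left = toolbar.right + 19]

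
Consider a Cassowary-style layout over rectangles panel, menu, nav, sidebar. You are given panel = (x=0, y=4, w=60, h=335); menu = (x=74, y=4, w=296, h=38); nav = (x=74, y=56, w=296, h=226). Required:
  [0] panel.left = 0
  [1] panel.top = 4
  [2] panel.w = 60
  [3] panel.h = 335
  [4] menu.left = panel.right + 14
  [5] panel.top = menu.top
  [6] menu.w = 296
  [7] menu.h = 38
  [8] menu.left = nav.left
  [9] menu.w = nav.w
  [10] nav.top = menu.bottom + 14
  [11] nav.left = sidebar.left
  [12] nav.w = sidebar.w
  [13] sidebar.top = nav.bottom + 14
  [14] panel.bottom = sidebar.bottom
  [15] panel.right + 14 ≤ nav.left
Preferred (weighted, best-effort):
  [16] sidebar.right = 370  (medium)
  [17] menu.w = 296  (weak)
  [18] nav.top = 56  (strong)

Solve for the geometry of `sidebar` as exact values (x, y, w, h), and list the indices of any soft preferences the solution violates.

sidebar = (x=74, y=296, w=296, h=43)
violated soft preferences: none

1. sidebar.x = 74  [nav.left = sidebar.left]
2. sidebar.w = 296  [nav.w = sidebar.w]
3. sidebar.y = 296  [sidebar.top = nav.bottom + 14]
4. sidebar.h = 43  [panel.bottom = sidebar.bottom]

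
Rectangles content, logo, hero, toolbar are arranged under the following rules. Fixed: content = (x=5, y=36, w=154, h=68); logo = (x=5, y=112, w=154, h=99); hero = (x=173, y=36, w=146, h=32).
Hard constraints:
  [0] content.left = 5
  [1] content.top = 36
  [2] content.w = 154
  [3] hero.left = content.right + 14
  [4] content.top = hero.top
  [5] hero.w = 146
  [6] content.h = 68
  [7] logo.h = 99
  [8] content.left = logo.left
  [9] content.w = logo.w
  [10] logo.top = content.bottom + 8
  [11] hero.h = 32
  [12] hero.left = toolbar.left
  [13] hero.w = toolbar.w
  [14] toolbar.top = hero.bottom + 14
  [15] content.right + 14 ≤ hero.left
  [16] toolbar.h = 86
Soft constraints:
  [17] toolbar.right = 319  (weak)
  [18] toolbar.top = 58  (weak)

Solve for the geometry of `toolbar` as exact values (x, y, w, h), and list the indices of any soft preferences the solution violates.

toolbar = (x=173, y=82, w=146, h=86)
violated soft preferences: 18

1. toolbar.x = 173  [hero.left = toolbar.left]
2. toolbar.w = 146  [hero.w = toolbar.w]
3. toolbar.y = 82  [toolbar.top = hero.bottom + 14]
4. toolbar.h = 86  [toolbar.h = 86]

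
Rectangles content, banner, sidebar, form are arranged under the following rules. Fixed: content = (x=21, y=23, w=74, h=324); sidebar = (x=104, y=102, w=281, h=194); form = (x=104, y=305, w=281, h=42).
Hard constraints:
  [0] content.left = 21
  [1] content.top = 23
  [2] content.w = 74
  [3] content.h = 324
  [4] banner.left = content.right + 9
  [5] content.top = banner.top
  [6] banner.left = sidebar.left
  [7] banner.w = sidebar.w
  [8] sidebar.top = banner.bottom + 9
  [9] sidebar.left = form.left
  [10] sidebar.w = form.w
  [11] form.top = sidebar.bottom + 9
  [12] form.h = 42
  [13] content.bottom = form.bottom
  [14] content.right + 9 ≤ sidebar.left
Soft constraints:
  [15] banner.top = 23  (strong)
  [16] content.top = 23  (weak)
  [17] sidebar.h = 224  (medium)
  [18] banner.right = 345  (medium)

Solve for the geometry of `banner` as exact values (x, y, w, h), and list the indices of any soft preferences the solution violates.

1. banner.x = 104  [banner.left = content.right + 9]
2. banner.y = 23  [content.top = banner.top]
3. banner.w = 281  [banner.w = sidebar.w]
4. banner.h = 70  [sidebar.top = banner.bottom + 9]

banner = (x=104, y=23, w=281, h=70)
violated soft preferences: 17, 18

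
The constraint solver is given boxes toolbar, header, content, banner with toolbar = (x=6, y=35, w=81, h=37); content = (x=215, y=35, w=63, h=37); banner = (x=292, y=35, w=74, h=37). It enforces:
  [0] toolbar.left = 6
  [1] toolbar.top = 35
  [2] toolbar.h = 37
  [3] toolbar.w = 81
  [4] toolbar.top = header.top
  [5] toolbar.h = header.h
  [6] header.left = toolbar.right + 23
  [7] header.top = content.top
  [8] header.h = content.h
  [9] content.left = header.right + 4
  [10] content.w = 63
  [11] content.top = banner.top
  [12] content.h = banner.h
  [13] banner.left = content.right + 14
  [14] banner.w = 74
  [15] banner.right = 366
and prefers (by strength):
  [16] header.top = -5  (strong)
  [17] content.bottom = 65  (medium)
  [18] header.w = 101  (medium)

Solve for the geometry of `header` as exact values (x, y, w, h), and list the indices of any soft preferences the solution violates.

header = (x=110, y=35, w=101, h=37)
violated soft preferences: 16, 17

1. header.y = 35  [toolbar.top = header.top]
2. header.h = 37  [toolbar.h = header.h]
3. header.x = 110  [header.left = toolbar.right + 23]
4. header.w = 101  [content.left = header.right + 4]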